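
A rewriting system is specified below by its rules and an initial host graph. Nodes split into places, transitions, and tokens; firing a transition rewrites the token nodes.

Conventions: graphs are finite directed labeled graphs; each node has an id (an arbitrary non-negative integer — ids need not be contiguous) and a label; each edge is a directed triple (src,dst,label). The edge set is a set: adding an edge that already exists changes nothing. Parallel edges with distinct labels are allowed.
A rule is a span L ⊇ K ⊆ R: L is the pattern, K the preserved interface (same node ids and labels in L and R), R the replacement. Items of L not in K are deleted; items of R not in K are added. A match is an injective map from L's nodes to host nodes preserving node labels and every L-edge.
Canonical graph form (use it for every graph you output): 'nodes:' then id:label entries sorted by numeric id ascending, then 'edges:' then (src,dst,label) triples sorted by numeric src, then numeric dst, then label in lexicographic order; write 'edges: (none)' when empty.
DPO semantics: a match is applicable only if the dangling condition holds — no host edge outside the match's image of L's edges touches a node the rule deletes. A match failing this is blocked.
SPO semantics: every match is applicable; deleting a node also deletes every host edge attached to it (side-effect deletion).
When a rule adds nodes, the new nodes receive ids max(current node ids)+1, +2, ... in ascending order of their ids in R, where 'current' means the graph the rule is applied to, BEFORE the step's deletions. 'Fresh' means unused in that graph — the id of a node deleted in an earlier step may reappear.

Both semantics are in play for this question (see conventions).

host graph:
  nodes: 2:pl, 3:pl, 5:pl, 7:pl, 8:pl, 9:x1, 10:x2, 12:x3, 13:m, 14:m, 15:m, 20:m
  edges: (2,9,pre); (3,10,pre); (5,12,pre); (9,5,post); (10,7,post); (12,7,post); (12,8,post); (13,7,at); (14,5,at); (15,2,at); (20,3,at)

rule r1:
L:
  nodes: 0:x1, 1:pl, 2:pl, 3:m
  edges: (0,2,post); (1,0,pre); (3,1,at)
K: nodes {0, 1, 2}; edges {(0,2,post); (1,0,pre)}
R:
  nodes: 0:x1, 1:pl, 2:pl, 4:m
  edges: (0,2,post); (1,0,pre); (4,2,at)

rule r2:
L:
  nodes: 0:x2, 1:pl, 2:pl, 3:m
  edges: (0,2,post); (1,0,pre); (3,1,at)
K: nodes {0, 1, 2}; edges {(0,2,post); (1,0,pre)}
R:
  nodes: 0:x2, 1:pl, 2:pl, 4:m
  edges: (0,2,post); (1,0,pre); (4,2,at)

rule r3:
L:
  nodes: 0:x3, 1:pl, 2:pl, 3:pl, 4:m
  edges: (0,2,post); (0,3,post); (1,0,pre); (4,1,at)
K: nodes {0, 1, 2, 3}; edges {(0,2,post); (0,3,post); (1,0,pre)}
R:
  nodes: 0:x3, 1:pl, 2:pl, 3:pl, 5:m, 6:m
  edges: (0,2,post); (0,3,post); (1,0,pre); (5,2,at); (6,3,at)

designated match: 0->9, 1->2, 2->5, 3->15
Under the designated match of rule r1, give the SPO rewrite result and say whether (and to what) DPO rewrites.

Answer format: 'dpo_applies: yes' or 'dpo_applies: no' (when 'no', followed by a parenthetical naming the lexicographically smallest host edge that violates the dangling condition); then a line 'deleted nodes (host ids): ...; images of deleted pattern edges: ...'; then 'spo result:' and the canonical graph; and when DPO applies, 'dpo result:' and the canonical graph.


dpo_applies: yes
deleted nodes (host ids): 15; images of deleted pattern edges: (15,2,at)
spo result:
nodes: 2:pl, 3:pl, 5:pl, 7:pl, 8:pl, 9:x1, 10:x2, 12:x3, 13:m, 14:m, 20:m, 21:m
edges: (2,9,pre); (3,10,pre); (5,12,pre); (9,5,post); (10,7,post); (12,7,post); (12,8,post); (13,7,at); (14,5,at); (20,3,at); (21,5,at)
dpo result:
nodes: 2:pl, 3:pl, 5:pl, 7:pl, 8:pl, 9:x1, 10:x2, 12:x3, 13:m, 14:m, 20:m, 21:m
edges: (2,9,pre); (3,10,pre); (5,12,pre); (9,5,post); (10,7,post); (12,7,post); (12,8,post); (13,7,at); (14,5,at); (20,3,at); (21,5,at)


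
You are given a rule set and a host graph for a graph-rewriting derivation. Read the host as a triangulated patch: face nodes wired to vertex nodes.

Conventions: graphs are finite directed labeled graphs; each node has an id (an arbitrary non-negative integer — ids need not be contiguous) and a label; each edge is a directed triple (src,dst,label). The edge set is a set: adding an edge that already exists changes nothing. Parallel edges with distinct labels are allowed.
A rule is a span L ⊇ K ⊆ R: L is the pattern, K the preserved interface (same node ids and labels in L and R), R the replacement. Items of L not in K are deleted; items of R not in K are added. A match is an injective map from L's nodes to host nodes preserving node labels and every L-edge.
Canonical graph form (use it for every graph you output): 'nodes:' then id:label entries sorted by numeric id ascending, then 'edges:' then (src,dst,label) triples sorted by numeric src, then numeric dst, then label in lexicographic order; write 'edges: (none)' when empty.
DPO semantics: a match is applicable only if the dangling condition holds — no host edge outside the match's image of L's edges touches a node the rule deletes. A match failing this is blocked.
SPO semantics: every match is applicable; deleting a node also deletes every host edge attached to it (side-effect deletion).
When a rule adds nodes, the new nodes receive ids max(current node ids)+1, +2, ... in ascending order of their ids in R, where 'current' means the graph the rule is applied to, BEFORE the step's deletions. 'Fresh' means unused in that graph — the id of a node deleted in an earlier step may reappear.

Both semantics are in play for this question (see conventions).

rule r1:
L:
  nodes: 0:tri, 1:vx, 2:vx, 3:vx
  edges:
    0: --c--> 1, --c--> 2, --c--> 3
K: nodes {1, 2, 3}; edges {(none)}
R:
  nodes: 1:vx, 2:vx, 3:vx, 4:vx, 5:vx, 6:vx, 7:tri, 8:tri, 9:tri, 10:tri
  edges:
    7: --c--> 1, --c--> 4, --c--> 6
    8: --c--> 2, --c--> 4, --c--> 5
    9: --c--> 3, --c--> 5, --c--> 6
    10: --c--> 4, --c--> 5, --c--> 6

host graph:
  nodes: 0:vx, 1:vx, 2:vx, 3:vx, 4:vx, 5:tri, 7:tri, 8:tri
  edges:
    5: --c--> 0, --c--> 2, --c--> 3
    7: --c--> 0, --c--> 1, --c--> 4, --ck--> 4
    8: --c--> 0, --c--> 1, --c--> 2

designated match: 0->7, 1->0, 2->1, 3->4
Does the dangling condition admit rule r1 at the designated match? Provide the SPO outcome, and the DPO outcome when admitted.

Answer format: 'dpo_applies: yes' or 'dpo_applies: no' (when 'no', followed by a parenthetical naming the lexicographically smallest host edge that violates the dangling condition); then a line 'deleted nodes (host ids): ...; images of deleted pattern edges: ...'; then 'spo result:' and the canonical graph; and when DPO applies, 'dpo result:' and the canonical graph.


dpo_applies: no
(the rule deletes node 7, which keeps host edge (7,4,ck) outside the match image — the dangling condition fails, DPO blocks; SPO proceeds and side-deletes such edges)
deleted nodes (host ids): 7; images of deleted pattern edges: (7,0,c); (7,1,c); (7,4,c)
spo result:
nodes: 0:vx, 1:vx, 2:vx, 3:vx, 4:vx, 5:tri, 8:tri, 9:vx, 10:vx, 11:vx, 12:tri, 13:tri, 14:tri, 15:tri
edges: (5,0,c); (5,2,c); (5,3,c); (8,0,c); (8,1,c); (8,2,c); (12,0,c); (12,9,c); (12,11,c); (13,1,c); (13,9,c); (13,10,c); (14,4,c); (14,10,c); (14,11,c); (15,9,c); (15,10,c); (15,11,c)


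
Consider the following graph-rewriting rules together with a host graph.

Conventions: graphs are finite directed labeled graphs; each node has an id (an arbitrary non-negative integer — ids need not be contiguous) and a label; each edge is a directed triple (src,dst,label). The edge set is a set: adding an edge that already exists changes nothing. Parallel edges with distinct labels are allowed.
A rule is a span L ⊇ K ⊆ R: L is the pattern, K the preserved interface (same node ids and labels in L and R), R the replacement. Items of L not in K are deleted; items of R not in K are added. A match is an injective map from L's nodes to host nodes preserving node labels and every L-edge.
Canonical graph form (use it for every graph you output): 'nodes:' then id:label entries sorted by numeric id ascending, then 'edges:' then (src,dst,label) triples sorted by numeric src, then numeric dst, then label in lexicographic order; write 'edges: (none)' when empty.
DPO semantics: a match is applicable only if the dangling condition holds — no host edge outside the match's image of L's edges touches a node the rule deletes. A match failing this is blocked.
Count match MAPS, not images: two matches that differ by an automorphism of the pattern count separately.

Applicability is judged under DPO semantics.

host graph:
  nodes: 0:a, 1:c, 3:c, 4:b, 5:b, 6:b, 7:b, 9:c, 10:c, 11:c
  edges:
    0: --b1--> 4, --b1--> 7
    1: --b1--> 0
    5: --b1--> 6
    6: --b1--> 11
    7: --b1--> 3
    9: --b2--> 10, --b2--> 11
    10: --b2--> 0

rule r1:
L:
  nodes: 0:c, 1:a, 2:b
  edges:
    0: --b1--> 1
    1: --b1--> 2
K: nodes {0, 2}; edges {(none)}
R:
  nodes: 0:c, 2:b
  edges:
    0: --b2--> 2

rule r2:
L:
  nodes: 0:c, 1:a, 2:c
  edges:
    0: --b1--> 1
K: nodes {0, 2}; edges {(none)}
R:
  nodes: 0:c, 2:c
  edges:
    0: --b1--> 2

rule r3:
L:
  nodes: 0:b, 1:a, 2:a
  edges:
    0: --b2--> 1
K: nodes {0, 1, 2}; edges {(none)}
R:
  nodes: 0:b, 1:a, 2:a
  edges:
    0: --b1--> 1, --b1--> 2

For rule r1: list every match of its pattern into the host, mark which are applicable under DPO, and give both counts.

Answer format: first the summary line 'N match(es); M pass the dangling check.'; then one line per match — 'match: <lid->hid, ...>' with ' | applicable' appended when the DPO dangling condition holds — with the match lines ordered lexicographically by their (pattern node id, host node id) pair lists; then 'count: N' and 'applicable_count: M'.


2 match(es); 0 pass the dangling check.
match: 0->1, 1->0, 2->4
match: 0->1, 1->0, 2->7
count: 2
applicable_count: 0


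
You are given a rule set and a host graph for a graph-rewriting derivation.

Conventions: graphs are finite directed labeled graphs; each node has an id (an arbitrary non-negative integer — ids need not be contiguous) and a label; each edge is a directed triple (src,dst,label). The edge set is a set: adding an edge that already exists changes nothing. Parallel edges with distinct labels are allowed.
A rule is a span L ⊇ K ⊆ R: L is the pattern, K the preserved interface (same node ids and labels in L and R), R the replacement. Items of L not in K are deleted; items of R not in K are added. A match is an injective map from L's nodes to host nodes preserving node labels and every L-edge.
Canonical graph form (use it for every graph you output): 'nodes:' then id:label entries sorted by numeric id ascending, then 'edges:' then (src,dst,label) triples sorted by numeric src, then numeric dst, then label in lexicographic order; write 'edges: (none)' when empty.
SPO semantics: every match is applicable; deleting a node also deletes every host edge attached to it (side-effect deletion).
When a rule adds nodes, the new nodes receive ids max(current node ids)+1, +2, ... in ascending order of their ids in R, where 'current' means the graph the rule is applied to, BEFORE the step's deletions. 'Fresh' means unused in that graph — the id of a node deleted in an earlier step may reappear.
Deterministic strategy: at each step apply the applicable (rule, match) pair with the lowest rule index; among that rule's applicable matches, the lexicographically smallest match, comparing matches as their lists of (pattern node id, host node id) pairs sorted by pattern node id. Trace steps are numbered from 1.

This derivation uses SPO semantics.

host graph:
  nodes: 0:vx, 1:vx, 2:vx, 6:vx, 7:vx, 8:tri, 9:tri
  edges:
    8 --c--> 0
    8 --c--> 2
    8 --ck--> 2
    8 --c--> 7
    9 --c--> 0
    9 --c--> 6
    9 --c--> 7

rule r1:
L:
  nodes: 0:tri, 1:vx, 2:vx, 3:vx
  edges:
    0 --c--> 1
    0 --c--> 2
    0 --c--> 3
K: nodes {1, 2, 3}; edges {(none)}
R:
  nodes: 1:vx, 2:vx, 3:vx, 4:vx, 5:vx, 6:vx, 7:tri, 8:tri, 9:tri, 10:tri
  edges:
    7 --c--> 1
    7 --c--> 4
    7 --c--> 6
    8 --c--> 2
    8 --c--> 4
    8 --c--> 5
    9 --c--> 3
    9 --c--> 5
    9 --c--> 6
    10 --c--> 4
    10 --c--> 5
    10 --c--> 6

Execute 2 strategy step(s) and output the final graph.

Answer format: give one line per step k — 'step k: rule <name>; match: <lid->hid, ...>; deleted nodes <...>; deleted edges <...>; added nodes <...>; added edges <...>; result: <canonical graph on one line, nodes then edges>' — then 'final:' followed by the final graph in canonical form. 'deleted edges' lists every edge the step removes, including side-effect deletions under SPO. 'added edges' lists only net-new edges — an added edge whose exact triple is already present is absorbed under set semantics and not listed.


step 1: rule r1; match: 0->8, 1->0, 2->2, 3->7; deleted nodes 8; deleted edges (8,0,c); (8,2,c); (8,2,ck); (8,7,c); added nodes 10, 11, 12, 13, 14, 15, 16; added edges (13,0,c); (13,10,c); (13,12,c); (14,2,c); (14,10,c); (14,11,c); (15,7,c); (15,11,c); (15,12,c); (16,10,c); (16,11,c); (16,12,c); result: nodes: 0:vx, 1:vx, 2:vx, 6:vx, 7:vx, 9:tri, 10:vx, 11:vx, 12:vx, 13:tri, 14:tri, 15:tri, 16:tri edges: (9,0,c); (9,6,c); (9,7,c); (13,0,c); (13,10,c); (13,12,c); (14,2,c); (14,10,c); (14,11,c); (15,7,c); (15,11,c); (15,12,c); (16,10,c); (16,11,c); (16,12,c)
step 2: rule r1; match: 0->9, 1->0, 2->6, 3->7; deleted nodes 9; deleted edges (9,0,c); (9,6,c); (9,7,c); added nodes 17, 18, 19, 20, 21, 22, 23; added edges (20,0,c); (20,17,c); (20,19,c); (21,6,c); (21,17,c); (21,18,c); (22,7,c); (22,18,c); (22,19,c); (23,17,c); (23,18,c); (23,19,c); result: nodes: 0:vx, 1:vx, 2:vx, 6:vx, 7:vx, 10:vx, 11:vx, 12:vx, 13:tri, 14:tri, 15:tri, 16:tri, 17:vx, 18:vx, 19:vx, 20:tri, 21:tri, 22:tri, 23:tri edges: (13,0,c); (13,10,c); (13,12,c); (14,2,c); (14,10,c); (14,11,c); (15,7,c); (15,11,c); (15,12,c); (16,10,c); (16,11,c); (16,12,c); (20,0,c); (20,17,c); (20,19,c); (21,6,c); (21,17,c); (21,18,c); (22,7,c); (22,18,c); (22,19,c); (23,17,c); (23,18,c); (23,19,c)
final:
nodes: 0:vx, 1:vx, 2:vx, 6:vx, 7:vx, 10:vx, 11:vx, 12:vx, 13:tri, 14:tri, 15:tri, 16:tri, 17:vx, 18:vx, 19:vx, 20:tri, 21:tri, 22:tri, 23:tri
edges: (13,0,c); (13,10,c); (13,12,c); (14,2,c); (14,10,c); (14,11,c); (15,7,c); (15,11,c); (15,12,c); (16,10,c); (16,11,c); (16,12,c); (20,0,c); (20,17,c); (20,19,c); (21,6,c); (21,17,c); (21,18,c); (22,7,c); (22,18,c); (22,19,c); (23,17,c); (23,18,c); (23,19,c)


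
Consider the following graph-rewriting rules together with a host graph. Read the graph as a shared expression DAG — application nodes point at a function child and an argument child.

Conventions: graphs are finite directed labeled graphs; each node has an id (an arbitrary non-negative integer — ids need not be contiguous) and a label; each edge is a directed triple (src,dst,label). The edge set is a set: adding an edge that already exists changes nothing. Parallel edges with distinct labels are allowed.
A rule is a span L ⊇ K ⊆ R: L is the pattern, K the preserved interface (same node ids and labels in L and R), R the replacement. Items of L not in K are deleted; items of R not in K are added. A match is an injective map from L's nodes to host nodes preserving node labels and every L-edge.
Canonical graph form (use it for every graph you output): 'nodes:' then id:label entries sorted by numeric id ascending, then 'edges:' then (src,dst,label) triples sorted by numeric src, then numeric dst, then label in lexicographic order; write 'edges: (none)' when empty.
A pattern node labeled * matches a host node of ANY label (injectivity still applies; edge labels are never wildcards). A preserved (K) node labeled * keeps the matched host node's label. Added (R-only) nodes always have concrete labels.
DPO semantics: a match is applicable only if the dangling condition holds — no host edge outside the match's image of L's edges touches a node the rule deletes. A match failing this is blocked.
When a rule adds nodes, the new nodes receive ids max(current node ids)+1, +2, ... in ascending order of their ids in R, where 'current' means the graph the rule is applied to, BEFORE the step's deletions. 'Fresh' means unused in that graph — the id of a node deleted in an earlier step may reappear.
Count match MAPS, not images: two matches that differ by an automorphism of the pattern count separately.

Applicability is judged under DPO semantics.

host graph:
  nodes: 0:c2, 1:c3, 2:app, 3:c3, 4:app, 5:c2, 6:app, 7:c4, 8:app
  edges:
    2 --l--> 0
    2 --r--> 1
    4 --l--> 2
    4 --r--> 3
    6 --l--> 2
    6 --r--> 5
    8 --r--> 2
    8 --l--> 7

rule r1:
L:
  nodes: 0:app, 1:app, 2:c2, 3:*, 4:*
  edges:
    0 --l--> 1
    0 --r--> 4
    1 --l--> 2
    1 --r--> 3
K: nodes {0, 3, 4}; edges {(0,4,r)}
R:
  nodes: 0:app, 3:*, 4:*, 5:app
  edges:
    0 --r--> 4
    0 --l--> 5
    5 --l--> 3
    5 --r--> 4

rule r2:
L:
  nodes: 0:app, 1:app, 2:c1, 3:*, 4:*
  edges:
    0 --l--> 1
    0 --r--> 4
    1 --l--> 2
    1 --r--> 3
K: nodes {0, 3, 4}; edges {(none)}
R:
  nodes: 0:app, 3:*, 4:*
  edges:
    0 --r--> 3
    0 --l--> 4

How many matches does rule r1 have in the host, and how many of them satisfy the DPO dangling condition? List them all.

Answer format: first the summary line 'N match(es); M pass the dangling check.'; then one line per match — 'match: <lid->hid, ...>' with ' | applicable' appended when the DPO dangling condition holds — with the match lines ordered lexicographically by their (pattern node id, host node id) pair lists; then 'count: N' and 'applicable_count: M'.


2 match(es); 0 pass the dangling check.
match: 0->4, 1->2, 2->0, 3->1, 4->3
match: 0->6, 1->2, 2->0, 3->1, 4->5
count: 2
applicable_count: 0


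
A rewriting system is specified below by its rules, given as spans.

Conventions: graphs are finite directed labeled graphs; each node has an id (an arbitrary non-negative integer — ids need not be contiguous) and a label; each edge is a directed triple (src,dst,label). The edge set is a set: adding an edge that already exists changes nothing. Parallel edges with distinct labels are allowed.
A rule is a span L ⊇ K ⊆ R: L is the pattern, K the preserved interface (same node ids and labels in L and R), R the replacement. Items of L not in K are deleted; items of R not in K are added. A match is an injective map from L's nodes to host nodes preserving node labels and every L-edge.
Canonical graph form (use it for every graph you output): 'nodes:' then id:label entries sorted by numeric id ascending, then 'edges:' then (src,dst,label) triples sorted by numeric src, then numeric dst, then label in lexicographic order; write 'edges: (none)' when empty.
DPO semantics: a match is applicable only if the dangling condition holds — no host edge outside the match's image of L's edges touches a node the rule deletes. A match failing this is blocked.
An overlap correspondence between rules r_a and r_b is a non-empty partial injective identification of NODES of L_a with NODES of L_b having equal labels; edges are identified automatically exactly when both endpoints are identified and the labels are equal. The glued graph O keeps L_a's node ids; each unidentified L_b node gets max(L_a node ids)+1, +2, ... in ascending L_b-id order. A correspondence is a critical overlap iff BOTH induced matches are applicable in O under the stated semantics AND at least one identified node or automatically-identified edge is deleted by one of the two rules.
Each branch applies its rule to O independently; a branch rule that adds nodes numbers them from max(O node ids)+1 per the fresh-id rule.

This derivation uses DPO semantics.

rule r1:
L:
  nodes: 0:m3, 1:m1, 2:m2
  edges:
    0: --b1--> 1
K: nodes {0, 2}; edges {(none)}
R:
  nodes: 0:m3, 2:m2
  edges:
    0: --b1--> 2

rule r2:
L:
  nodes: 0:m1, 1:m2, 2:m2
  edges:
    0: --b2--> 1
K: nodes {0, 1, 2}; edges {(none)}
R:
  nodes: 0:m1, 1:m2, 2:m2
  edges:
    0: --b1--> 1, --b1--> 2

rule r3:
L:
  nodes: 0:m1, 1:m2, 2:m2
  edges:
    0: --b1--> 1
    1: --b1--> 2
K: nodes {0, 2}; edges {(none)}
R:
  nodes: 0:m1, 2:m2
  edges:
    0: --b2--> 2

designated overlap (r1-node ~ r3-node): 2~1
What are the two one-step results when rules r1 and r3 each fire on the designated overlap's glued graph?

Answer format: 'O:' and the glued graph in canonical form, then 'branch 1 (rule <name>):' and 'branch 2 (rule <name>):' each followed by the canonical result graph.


O:
nodes: 0:m3, 1:m1, 2:m2, 3:m1, 4:m2
edges: (0,1,b1); (2,4,b1); (3,2,b1)
branch 1 (rule r1):
nodes: 0:m3, 2:m2, 3:m1, 4:m2
edges: (0,2,b1); (2,4,b1); (3,2,b1)
branch 2 (rule r3):
nodes: 0:m3, 1:m1, 3:m1, 4:m2
edges: (0,1,b1); (3,4,b2)


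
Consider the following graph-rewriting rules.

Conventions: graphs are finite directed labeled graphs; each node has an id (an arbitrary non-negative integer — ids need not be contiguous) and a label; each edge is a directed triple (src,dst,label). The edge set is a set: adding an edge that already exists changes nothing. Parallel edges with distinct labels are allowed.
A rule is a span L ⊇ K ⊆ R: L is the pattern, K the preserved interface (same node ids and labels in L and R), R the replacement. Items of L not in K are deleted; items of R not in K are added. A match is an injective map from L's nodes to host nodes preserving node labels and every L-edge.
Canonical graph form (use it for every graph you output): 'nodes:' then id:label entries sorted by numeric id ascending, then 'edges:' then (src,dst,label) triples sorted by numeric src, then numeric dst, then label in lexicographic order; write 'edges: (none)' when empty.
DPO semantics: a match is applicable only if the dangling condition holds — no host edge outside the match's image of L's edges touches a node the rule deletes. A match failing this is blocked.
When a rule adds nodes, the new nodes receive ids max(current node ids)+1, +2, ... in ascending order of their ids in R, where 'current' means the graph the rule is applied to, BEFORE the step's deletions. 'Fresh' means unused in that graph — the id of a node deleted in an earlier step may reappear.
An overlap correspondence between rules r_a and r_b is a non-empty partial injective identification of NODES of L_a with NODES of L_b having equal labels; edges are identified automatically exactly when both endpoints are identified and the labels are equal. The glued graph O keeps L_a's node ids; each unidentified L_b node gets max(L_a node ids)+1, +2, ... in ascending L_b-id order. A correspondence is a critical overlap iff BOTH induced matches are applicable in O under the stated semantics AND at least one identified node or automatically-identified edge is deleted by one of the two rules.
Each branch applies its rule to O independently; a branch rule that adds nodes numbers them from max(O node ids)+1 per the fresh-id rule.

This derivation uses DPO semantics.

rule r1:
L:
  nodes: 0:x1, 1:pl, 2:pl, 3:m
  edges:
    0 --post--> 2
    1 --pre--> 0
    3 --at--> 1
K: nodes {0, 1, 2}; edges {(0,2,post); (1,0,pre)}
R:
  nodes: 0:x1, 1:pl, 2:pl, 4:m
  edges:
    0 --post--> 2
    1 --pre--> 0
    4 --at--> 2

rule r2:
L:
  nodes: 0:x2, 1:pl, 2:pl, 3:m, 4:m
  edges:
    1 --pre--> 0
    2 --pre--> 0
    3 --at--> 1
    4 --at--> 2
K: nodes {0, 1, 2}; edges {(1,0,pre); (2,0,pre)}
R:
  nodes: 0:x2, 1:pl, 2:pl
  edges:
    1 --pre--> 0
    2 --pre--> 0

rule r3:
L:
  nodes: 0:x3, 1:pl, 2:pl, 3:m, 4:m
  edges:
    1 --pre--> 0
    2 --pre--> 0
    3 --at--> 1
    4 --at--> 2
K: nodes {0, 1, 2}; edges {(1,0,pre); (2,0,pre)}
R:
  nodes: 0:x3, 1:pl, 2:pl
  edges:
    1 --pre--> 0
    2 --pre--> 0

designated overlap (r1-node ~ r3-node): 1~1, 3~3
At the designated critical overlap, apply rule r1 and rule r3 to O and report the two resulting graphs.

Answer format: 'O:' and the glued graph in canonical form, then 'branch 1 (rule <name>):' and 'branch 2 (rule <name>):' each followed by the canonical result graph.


O:
nodes: 0:x1, 1:pl, 2:pl, 3:m, 4:x3, 5:pl, 6:m
edges: (0,2,post); (1,0,pre); (1,4,pre); (3,1,at); (5,4,pre); (6,5,at)
branch 1 (rule r1):
nodes: 0:x1, 1:pl, 2:pl, 4:x3, 5:pl, 6:m, 7:m
edges: (0,2,post); (1,0,pre); (1,4,pre); (5,4,pre); (6,5,at); (7,2,at)
branch 2 (rule r3):
nodes: 0:x1, 1:pl, 2:pl, 4:x3, 5:pl
edges: (0,2,post); (1,0,pre); (1,4,pre); (5,4,pre)


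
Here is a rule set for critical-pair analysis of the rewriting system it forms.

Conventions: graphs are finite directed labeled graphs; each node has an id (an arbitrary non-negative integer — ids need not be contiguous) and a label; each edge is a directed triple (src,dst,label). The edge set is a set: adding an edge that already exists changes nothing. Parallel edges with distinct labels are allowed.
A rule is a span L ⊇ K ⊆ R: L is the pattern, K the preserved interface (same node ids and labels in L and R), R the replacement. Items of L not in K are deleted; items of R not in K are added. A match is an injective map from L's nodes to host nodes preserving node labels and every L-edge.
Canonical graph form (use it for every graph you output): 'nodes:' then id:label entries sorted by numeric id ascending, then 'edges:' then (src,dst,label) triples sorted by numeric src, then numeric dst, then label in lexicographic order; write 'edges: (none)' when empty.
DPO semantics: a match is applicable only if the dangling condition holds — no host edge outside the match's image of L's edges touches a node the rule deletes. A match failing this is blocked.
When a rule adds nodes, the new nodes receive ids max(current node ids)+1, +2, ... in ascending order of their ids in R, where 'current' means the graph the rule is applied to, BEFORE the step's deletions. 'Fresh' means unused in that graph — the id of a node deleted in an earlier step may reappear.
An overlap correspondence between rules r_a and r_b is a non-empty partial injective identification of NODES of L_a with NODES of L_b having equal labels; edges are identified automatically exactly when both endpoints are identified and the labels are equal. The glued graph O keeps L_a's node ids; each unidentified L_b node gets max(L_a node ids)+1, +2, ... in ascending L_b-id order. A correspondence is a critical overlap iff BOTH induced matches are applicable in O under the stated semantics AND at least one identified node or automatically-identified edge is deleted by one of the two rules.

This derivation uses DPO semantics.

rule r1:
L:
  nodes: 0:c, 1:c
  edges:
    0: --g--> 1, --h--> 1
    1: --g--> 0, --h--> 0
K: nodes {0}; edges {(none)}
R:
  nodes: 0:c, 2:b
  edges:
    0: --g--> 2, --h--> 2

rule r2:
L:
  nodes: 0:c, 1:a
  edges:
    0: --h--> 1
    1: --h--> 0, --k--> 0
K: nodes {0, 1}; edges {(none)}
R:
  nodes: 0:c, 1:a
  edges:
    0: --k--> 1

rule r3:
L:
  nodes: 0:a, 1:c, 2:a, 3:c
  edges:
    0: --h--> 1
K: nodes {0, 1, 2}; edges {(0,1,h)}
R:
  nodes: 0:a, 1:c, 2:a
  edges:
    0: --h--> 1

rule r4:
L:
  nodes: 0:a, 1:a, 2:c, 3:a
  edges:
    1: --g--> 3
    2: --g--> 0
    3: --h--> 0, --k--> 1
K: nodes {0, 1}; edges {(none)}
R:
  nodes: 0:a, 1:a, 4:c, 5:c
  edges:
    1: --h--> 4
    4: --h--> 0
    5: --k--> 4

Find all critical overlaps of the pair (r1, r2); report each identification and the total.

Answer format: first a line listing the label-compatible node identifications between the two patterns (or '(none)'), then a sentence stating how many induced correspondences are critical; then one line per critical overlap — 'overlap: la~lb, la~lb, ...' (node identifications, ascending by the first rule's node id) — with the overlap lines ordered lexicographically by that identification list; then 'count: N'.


label-compatible node identifications between L(r1) and L(r2): 0~0, 1~0
0 of the induced correspondences are critical overlaps of r1 and r2.
count: 0


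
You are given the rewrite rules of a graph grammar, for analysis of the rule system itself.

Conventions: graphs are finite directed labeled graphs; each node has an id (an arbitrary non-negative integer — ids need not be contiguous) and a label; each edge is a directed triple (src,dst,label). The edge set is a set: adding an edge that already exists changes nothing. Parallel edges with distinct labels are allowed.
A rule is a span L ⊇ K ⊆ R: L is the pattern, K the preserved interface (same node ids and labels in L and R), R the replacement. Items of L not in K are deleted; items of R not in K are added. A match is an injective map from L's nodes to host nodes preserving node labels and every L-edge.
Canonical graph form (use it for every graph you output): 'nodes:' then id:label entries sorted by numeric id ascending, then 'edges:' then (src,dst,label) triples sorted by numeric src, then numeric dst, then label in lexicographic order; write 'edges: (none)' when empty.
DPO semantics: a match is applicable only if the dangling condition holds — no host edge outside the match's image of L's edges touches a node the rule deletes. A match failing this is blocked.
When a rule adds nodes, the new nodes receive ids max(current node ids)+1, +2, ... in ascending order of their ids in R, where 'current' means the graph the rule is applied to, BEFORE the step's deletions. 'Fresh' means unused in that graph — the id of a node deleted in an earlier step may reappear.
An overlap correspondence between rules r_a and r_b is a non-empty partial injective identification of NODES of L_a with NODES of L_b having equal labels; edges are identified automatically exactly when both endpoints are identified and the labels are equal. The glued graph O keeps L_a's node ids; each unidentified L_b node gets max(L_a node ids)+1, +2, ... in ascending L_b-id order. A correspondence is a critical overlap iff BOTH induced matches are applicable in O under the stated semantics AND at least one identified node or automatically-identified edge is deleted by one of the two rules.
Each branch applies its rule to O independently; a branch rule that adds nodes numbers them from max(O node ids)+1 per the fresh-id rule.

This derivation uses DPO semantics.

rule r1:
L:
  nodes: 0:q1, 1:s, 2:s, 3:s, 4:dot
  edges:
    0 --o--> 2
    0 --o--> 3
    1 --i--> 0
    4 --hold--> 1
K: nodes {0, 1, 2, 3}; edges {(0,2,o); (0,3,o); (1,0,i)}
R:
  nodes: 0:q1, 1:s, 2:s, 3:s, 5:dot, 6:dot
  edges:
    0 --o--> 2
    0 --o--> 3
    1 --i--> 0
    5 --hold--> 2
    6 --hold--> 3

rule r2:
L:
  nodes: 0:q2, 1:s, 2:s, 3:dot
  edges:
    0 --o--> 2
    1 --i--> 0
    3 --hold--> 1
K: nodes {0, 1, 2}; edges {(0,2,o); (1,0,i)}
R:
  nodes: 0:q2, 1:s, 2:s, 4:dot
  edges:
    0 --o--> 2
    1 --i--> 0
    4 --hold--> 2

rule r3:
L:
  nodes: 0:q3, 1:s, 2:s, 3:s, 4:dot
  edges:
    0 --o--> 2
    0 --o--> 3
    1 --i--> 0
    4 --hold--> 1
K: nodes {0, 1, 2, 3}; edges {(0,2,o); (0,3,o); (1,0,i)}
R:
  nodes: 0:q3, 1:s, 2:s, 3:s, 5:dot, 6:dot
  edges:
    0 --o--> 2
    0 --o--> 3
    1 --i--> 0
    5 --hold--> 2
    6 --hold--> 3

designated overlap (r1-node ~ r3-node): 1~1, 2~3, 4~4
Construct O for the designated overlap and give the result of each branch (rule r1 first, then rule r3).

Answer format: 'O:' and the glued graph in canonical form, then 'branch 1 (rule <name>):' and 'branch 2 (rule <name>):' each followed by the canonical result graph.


O:
nodes: 0:q1, 1:s, 2:s, 3:s, 4:dot, 5:q3, 6:s
edges: (0,2,o); (0,3,o); (1,0,i); (1,5,i); (4,1,hold); (5,2,o); (5,6,o)
branch 1 (rule r1):
nodes: 0:q1, 1:s, 2:s, 3:s, 5:q3, 6:s, 7:dot, 8:dot
edges: (0,2,o); (0,3,o); (1,0,i); (1,5,i); (5,2,o); (5,6,o); (7,2,hold); (8,3,hold)
branch 2 (rule r3):
nodes: 0:q1, 1:s, 2:s, 3:s, 5:q3, 6:s, 7:dot, 8:dot
edges: (0,2,o); (0,3,o); (1,0,i); (1,5,i); (5,2,o); (5,6,o); (7,6,hold); (8,2,hold)


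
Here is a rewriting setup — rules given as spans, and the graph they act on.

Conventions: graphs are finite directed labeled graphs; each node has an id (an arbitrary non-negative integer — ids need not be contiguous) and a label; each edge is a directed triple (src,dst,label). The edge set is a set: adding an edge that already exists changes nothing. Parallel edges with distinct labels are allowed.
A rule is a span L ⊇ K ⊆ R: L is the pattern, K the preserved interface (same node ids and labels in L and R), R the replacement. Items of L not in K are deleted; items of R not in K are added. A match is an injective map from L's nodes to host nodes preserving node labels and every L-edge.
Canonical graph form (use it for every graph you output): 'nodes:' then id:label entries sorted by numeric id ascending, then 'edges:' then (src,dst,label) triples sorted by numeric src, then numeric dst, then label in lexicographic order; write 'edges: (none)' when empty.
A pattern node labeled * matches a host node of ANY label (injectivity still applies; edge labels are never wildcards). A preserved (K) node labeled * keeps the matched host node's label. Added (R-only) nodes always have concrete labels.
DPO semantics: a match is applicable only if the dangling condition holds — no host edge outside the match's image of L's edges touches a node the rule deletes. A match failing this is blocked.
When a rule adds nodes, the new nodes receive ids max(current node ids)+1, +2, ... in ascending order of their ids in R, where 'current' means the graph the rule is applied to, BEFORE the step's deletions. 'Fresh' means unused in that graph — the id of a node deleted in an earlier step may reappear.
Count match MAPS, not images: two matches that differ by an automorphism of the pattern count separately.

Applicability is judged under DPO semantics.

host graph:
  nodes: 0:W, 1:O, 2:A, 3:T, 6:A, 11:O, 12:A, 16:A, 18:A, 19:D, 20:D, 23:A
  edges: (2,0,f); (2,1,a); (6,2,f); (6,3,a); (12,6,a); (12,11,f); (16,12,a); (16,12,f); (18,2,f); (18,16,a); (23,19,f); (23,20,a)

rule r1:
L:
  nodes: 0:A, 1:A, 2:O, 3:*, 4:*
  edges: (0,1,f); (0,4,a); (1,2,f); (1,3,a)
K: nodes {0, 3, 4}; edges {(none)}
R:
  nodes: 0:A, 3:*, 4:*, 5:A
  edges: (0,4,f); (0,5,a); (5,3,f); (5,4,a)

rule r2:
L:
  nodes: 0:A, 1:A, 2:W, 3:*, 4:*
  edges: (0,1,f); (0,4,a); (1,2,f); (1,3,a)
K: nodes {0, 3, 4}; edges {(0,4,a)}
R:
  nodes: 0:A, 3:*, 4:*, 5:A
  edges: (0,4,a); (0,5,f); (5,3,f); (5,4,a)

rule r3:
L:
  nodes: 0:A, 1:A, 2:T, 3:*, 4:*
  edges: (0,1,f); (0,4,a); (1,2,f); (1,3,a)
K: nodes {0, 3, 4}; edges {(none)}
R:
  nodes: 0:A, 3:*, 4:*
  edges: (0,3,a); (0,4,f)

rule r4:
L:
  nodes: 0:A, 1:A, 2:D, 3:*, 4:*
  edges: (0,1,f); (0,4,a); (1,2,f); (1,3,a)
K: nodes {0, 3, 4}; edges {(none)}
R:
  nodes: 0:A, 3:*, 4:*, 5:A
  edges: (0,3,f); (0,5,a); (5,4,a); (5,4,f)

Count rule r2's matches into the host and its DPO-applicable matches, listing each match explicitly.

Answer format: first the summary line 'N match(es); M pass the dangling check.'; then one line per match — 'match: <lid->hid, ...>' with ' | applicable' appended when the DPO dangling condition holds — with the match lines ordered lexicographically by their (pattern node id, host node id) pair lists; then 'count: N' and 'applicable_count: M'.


2 match(es); 0 pass the dangling check.
match: 0->6, 1->2, 2->0, 3->1, 4->3
match: 0->18, 1->2, 2->0, 3->1, 4->16
count: 2
applicable_count: 0


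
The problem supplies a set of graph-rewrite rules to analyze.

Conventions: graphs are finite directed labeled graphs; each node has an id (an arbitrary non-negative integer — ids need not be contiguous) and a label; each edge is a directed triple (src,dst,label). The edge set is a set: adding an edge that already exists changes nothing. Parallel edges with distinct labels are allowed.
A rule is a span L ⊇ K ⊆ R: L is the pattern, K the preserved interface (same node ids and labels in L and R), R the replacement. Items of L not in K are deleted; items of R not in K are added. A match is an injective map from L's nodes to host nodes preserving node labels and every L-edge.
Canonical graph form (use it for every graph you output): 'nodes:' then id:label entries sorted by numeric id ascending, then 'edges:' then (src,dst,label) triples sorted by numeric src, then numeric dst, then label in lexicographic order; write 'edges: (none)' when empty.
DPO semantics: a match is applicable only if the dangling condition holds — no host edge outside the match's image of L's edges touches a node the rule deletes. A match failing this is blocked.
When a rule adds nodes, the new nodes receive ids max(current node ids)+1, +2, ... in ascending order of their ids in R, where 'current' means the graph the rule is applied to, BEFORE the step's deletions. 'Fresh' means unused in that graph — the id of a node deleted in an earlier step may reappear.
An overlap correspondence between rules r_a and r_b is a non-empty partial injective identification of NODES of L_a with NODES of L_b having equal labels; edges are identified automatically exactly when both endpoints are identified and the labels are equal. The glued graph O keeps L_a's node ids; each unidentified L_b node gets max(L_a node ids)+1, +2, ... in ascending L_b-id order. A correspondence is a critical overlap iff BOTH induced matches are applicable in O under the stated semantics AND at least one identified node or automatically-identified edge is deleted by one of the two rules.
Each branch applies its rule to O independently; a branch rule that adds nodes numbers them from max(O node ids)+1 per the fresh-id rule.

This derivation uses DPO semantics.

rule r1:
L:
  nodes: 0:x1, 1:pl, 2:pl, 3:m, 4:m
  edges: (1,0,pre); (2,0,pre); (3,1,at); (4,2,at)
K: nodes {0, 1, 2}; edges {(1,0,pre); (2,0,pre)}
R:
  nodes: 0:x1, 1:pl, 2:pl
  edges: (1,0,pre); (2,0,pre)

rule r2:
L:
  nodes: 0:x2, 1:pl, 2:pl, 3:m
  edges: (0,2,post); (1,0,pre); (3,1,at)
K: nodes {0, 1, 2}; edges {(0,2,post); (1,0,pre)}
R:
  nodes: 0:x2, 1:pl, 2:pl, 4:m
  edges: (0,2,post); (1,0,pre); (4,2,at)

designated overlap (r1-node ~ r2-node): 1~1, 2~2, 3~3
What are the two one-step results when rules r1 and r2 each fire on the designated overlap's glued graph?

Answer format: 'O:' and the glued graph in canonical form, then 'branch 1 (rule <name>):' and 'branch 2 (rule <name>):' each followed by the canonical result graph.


O:
nodes: 0:x1, 1:pl, 2:pl, 3:m, 4:m, 5:x2
edges: (1,0,pre); (1,5,pre); (2,0,pre); (3,1,at); (4,2,at); (5,2,post)
branch 1 (rule r1):
nodes: 0:x1, 1:pl, 2:pl, 5:x2
edges: (1,0,pre); (1,5,pre); (2,0,pre); (5,2,post)
branch 2 (rule r2):
nodes: 0:x1, 1:pl, 2:pl, 4:m, 5:x2, 6:m
edges: (1,0,pre); (1,5,pre); (2,0,pre); (4,2,at); (5,2,post); (6,2,at)


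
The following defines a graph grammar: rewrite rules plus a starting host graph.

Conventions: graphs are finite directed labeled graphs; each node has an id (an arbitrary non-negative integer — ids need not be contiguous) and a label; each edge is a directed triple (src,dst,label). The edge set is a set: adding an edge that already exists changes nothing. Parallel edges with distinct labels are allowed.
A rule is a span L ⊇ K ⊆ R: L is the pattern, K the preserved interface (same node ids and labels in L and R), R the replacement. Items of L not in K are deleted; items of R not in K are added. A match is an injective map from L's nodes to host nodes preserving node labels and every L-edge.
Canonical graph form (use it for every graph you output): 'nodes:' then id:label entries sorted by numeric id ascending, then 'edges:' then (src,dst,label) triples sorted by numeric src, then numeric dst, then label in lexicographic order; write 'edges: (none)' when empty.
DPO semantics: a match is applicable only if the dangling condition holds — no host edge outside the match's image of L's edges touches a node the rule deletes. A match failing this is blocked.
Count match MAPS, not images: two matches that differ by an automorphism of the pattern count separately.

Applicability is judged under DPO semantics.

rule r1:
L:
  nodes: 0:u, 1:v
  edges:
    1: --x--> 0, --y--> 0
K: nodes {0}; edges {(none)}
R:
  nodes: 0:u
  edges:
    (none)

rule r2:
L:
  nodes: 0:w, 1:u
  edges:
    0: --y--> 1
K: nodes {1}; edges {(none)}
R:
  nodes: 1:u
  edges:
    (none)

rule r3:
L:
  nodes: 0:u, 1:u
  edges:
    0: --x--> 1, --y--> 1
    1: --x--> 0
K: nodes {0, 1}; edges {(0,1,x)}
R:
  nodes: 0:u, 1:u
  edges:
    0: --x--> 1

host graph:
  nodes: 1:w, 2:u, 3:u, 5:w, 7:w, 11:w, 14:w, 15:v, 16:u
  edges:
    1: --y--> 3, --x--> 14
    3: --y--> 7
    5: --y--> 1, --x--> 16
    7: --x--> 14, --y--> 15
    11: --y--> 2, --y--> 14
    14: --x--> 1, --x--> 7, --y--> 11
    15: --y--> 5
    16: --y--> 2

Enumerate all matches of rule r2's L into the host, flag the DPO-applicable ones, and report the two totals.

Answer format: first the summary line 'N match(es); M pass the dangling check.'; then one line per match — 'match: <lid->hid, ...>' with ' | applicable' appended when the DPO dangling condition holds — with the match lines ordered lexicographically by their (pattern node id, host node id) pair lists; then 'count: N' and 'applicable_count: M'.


2 match(es); 0 pass the dangling check.
match: 0->1, 1->3
match: 0->11, 1->2
count: 2
applicable_count: 0
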